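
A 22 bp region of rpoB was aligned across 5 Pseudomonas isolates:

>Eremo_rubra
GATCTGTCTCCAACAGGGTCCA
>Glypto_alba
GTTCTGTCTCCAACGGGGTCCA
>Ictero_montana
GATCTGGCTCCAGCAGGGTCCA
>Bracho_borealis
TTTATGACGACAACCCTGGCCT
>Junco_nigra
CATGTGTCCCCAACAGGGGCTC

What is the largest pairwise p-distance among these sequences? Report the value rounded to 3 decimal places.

Pairwise Hamming distances:
  Eremo_rubra vs Glypto_alba: 2
  Eremo_rubra vs Ictero_montana: 2
  Eremo_rubra vs Bracho_borealis: 11
  Eremo_rubra vs Junco_nigra: 6
  Glypto_alba vs Ictero_montana: 4
  Glypto_alba vs Bracho_borealis: 10
  Glypto_alba vs Junco_nigra: 8
  Ictero_montana vs Bracho_borealis: 12
  Ictero_montana vs Junco_nigra: 8
  Bracho_borealis vs Junco_nigra: 11
The largest is 12 mismatches, between Ictero_montana and Bracho_borealis; p = 12/22 = 0.545.

0.545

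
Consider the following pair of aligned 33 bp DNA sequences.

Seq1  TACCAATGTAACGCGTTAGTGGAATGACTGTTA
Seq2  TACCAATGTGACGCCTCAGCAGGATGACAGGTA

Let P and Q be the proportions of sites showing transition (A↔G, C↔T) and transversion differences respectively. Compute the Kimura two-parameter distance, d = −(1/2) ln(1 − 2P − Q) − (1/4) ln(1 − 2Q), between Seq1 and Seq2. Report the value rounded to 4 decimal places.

0.3006

The sequences differ at positions 10 (A/G, transition), 15 (G/C, transversion), 17 (T/C, transition), 20 (T/C, transition), 21 (G/A, transition), 23 (A/G, transition), 29 (T/A, transversion), 31 (T/G, transversion).
Of the 8 differences, 5 transitions and 3 transversions over 33 sites: P = 5/33 = 0.151515, Q = 3/33 = 0.090909.
d = −0.5·ln(0.606061) − 0.25·ln(0.818182) = −0.5·(-0.500775) − 0.25·(-0.200670) = 0.3006.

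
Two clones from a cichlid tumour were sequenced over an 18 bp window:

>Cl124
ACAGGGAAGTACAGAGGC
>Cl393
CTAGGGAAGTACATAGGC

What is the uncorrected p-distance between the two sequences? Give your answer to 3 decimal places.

0.167

Mismatches occur at site 1 (A↔C), site 2 (C↔T), site 14 (G↔T).
There are 3 differences over 18 sites, so p = 3/18 = 0.167.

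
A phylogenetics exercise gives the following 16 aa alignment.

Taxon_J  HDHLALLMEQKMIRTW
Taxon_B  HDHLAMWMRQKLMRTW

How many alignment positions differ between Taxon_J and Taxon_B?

The sequences differ at positions 6 (L/M), 7 (L/W), 9 (E/R), 12 (M/L), 13 (I/M).
That gives 5 mismatches out of 16 aligned sites, so the Hamming distance is 5.

5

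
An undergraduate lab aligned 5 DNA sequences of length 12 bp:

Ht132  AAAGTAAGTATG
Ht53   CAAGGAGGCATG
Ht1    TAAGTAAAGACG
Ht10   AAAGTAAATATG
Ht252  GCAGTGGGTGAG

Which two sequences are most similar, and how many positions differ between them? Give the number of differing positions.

Pairwise Hamming distances:
  Ht132 vs Ht53: 4
  Ht132 vs Ht1: 4
  Ht132 vs Ht10: 1
  Ht132 vs Ht252: 6
  Ht53 vs Ht1: 6
  Ht53 vs Ht10: 5
  Ht53 vs Ht252: 7
  Ht1 vs Ht10: 3
  Ht1 vs Ht252: 8
  Ht10 vs Ht252: 7
The smallest is 1, between Ht132 and Ht10.

1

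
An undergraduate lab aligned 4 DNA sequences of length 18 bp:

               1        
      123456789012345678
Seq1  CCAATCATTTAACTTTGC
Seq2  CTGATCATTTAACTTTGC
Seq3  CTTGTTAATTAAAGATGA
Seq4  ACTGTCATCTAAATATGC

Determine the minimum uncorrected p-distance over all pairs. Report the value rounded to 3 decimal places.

Pairwise Hamming distances:
  Seq1 vs Seq2: 2
  Seq1 vs Seq3: 9
  Seq1 vs Seq4: 6
  Seq2 vs Seq3: 8
  Seq2 vs Seq4: 7
  Seq3 vs Seq4: 7
The smallest is 2 mismatches, between Seq1 and Seq2; p = 2/18 = 0.111.

0.111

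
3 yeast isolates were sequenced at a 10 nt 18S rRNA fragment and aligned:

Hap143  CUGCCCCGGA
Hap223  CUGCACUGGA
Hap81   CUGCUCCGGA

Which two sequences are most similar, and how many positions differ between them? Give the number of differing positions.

1

Pairwise Hamming distances:
  Hap143 vs Hap223: 2
  Hap143 vs Hap81: 1
  Hap223 vs Hap81: 2
The smallest is 1, between Hap143 and Hap81.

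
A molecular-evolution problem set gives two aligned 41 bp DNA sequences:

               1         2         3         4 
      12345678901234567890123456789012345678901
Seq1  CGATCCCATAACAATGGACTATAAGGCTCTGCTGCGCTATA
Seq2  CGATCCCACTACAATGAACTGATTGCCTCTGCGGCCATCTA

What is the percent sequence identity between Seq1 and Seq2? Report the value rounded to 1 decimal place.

70.7%

The sequences differ at positions 9 (T/C), 10 (A/T), 17 (G/A), 21 (A/G), 22 (T/A), 23 (A/T), 24 (A/T), 26 (G/C), 33 (T/G), 36 (G/C), 37 (C/A), 39 (A/C).
29 of the 41 sites match, so the percent identity is 29/41 × 100 = 70.7%.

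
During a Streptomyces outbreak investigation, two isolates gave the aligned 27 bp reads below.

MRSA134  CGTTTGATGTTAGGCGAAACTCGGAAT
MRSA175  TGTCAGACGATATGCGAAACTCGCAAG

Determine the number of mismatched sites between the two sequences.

8

The sequences differ at positions 1 (C/T), 4 (T/C), 5 (T/A), 8 (T/C), 10 (T/A), 13 (G/T), 24 (G/C), 27 (T/G).
That gives 8 mismatches out of 27 aligned sites, so the Hamming distance is 8.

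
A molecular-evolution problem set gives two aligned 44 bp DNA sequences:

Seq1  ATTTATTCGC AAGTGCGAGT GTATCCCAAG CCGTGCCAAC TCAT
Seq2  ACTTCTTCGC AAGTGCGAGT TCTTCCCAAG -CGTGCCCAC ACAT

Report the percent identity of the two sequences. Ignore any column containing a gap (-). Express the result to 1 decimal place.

83.7%

Excluding the 1 gap column leaves 43 comparable sites.
Mismatches occur at site 2 (T/C), site 5 (A/C), site 21 (G/T), site 22 (T/C), site 23 (A/T), site 38 (A/C), site 41 (T/A).
36 of the 43 comparable sites match, so the percent identity is 36/43 × 100 = 83.7%.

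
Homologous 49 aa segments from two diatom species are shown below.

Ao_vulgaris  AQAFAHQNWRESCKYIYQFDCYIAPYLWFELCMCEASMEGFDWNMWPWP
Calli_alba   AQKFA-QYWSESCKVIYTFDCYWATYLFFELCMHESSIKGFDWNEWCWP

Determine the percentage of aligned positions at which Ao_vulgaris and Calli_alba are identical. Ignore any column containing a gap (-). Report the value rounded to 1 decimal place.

Excluding the 1 gap column leaves 48 comparable sites.
The sequences differ at positions 3 (A/K), 8 (N/Y), 10 (R/S), 15 (Y/V), 18 (Q/T), 23 (I/W), 25 (P/T), 28 (W/F), 34 (C/H), 36 (A/S), 38 (M/I), 39 (E/K), 45 (M/E), 47 (P/C).
34 of the 48 comparable sites match, so the percent identity is 34/48 × 100 = 70.8%.

70.8%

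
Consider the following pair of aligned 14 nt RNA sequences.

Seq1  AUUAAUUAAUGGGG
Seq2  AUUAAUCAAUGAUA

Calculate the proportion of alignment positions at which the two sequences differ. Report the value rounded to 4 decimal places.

Mismatches occur at site 7 (U↔C), site 12 (G↔A), site 13 (G↔U), site 14 (G↔A).
There are 4 differences over 14 sites, so p = 4/14 = 0.2857.

0.2857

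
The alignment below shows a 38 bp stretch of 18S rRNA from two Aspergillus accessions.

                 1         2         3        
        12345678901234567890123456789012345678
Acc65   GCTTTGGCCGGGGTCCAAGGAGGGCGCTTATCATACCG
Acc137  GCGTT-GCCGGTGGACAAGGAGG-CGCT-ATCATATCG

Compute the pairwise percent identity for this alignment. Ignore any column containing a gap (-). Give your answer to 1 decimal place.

Excluding the 3 gap columns leaves 35 comparable sites.
Mismatches occur at site 3 (T→G), site 12 (G→T), site 14 (T→G), site 15 (C→A), site 36 (C→T).
30 of the 35 comparable sites match, so the percent identity is 30/35 × 100 = 85.7%.

85.7%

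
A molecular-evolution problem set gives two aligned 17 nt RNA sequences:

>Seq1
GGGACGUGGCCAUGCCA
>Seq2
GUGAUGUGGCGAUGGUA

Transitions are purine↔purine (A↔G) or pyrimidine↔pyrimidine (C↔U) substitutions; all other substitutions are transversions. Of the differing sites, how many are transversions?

3

Mismatches occur at site 2 (G/U, transversion), site 5 (C/U, transition), site 11 (C/G, transversion), site 15 (C/G, transversion), site 16 (C/U, transition).
Of the 5 differences, 2 transitions and 3 transversions, so the answer is 3.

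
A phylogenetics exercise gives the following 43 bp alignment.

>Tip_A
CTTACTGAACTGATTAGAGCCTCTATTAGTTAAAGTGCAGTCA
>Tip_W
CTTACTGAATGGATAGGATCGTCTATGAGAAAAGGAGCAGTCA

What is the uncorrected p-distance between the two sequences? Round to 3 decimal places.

Differing sites — 10:C/T; 11:T/G; 15:T/A; 16:A/G; 19:G/T; 21:C/G; 27:T/G; 30:T/A; 31:T/A; 34:A/G; 36:T/A.
There are 11 differences over 43 sites, so p = 11/43 = 0.256.

0.256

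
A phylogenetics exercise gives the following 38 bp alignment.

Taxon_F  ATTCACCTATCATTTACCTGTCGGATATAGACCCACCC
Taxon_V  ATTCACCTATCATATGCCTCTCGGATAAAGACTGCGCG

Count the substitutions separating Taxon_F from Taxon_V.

9

Differing sites — 14:T/A; 16:A/G; 20:G/C; 28:T/A; 33:C/T; 34:C/G; 35:A/C; 36:C/G; 38:C/G.
That gives 9 mismatches out of 38 aligned sites, so the Hamming distance is 9.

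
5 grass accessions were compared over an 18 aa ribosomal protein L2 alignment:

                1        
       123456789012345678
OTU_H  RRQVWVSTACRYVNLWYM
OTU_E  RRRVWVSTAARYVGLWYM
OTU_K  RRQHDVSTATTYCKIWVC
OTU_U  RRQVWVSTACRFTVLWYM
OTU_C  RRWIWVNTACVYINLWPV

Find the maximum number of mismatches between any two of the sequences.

Pairwise Hamming distances:
  OTU_H vs OTU_E: 3
  OTU_H vs OTU_K: 9
  OTU_H vs OTU_U: 3
  OTU_H vs OTU_C: 7
  OTU_E vs OTU_K: 10
  OTU_E vs OTU_U: 5
  OTU_E vs OTU_C: 9
  OTU_K vs OTU_U: 10
  OTU_K vs OTU_C: 11
  OTU_U vs OTU_C: 9
The largest is 11, between OTU_K and OTU_C.

11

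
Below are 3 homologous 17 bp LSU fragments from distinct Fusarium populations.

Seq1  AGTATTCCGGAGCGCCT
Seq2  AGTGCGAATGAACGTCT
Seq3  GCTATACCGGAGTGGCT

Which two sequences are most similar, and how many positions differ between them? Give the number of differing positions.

5

Pairwise Hamming distances:
  Seq1 vs Seq2: 8
  Seq1 vs Seq3: 5
  Seq2 vs Seq3: 11
The smallest is 5, between Seq1 and Seq3.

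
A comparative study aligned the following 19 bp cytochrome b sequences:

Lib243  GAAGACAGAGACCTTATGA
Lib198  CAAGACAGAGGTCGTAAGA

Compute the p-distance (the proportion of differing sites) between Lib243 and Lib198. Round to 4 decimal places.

0.2632

Mismatches occur at site 1 (G↔C), site 11 (A↔G), site 12 (C↔T), site 14 (T↔G), site 17 (T↔A).
There are 5 differences over 19 sites, so p = 5/19 = 0.2632.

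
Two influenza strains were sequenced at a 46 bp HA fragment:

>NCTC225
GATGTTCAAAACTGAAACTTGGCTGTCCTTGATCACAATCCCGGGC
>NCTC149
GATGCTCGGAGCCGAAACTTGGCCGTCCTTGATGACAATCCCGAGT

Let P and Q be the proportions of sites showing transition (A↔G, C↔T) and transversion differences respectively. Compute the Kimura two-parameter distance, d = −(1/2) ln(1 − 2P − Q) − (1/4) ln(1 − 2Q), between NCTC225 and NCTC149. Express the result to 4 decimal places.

0.2418

Differing sites — 5:T/C (Ti); 8:A/G (Ti); 9:A/G (Ti); 11:A/G (Ti); 13:T/C (Ti); 24:T/C (Ti); 34:C/G (Tv); 44:G/A (Ti); 46:C/T (Ti).
Of the 9 differences, 8 transitions and 1 transversion over 46 sites: P = 8/46 = 0.173913, Q = 1/46 = 0.021739.
d = −0.5·ln(0.630435) − 0.25·ln(0.956522) = −0.5·(-0.461345) − 0.25·(-0.044451) = 0.2418.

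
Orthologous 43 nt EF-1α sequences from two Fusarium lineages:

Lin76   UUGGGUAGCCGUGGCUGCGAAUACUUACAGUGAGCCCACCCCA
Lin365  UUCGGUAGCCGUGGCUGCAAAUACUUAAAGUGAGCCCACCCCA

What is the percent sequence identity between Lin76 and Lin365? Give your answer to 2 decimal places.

Differing sites — 3:G/C; 19:G/A; 28:C/A.
40 of the 43 sites match, so the percent identity is 40/43 × 100 = 93.02%.

93.02%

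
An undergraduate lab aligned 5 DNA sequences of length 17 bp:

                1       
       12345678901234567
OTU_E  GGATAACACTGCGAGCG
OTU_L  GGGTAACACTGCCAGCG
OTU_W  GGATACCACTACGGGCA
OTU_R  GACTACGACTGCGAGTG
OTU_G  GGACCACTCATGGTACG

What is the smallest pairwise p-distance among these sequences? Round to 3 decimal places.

0.118

Pairwise Hamming distances:
  OTU_E vs OTU_L: 2
  OTU_E vs OTU_W: 4
  OTU_E vs OTU_R: 5
  OTU_E vs OTU_G: 8
  OTU_L vs OTU_W: 6
  OTU_L vs OTU_R: 6
  OTU_L vs OTU_G: 10
  OTU_W vs OTU_R: 7
  OTU_W vs OTU_G: 10
  OTU_R vs OTU_G: 13
The smallest is 2 mismatches, between OTU_E and OTU_L; p = 2/17 = 0.118.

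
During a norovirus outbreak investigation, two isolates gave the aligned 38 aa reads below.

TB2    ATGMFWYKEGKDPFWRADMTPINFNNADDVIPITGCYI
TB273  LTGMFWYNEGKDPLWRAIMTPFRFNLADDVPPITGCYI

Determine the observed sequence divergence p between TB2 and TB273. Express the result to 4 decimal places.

Differing sites — 1:A/L; 8:K/N; 14:F/L; 18:D/I; 22:I/F; 23:N/R; 26:N/L; 31:I/P.
There are 8 differences over 38 sites, so p = 8/38 = 0.2105.

0.2105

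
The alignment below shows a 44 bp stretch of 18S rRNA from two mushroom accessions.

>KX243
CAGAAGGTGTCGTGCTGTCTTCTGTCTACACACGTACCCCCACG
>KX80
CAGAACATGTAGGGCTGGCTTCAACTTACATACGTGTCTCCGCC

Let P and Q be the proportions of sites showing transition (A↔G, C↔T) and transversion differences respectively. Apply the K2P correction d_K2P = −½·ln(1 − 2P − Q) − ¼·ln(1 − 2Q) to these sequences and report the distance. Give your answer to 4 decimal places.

The sequences differ at positions 6 (G/C, transversion), 7 (G/A, transition), 11 (C/A, transversion), 13 (T/G, transversion), 18 (T/G, transversion), 23 (T/A, transversion), 24 (G/A, transition), 25 (T/C, transition), 26 (C/T, transition), 31 (C/T, transition), 36 (A/G, transition), 37 (C/T, transition), 39 (C/T, transition), 42 (A/G, transition), 44 (G/C, transversion).
Of the 15 differences, 9 transitions and 6 transversions over 44 sites: P = 9/44 = 0.204545, Q = 6/44 = 0.136364.
d = −0.5·ln(0.454546) − 0.25·ln(0.727272) = −0.5·(-0.788456) − 0.25·(-0.318455) = 0.4738.

0.4738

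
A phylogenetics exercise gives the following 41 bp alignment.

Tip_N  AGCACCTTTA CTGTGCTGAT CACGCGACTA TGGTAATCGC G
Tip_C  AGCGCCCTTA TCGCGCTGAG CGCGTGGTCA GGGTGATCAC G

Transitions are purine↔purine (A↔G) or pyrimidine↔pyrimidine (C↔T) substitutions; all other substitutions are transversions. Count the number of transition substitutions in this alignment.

Differing sites — 4:A/G (Ti); 7:T/C (Ti); 11:C/T (Ti); 12:T/C (Ti); 14:T/C (Ti); 20:T/G (Tv); 22:A/G (Ti); 25:C/T (Ti); 27:A/G (Ti); 28:C/T (Ti); 29:T/C (Ti); 31:T/G (Tv); 35:A/G (Ti); 39:G/A (Ti).
Of the 14 differences, 12 transitions and 2 transversions, so the answer is 12.

12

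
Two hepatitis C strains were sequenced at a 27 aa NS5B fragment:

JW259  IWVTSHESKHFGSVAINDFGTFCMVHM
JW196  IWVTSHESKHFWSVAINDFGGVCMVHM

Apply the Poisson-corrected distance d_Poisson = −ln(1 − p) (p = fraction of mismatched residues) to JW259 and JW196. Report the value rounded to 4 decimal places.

0.1178

Mismatches occur at site 12 (G→W), site 21 (T→G), site 22 (F→V).
p = 3/27 = 0.111111.
d = −ln(1 − 0.111111) = −ln(0.888889) = 0.1178.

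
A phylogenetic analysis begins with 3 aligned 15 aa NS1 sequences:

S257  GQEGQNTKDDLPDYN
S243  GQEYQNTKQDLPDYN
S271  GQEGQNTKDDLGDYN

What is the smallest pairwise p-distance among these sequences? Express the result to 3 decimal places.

Pairwise Hamming distances:
  S257 vs S243: 2
  S257 vs S271: 1
  S243 vs S271: 3
The smallest is 1 mismatch, between S257 and S271; p = 1/15 = 0.067.

0.067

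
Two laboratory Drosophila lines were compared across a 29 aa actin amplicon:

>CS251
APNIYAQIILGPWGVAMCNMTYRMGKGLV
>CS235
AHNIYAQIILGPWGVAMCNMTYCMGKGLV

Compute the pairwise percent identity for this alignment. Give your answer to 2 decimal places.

93.10%

The sequences differ at positions 2 (P/H), 23 (R/C).
27 of the 29 sites match, so the percent identity is 27/29 × 100 = 93.10%.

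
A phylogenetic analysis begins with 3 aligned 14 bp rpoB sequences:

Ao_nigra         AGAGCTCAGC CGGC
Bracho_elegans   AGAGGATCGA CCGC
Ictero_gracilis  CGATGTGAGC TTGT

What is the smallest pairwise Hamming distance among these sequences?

Pairwise Hamming distances:
  Ao_nigra vs Bracho_elegans: 6
  Ao_nigra vs Ictero_gracilis: 7
  Bracho_elegans vs Ictero_gracilis: 9
The smallest is 6, between Ao_nigra and Bracho_elegans.

6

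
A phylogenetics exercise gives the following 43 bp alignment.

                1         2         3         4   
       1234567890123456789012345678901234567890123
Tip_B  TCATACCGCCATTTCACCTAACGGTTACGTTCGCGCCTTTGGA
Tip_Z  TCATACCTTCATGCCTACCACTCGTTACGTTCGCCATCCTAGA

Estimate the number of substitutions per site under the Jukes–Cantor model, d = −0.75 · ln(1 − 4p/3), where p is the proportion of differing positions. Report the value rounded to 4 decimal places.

Differing sites — 8:G/T; 9:C/T; 13:T/G; 14:T/C; 16:A/T; 17:C/A; 19:T/C; 21:A/C; 22:C/T; 23:G/C; 35:G/C; 36:C/A; 37:C/T; 38:T/C; 39:T/C; 41:G/A.
p = 16/43 = 0.372093.
d = −0.75 · ln(1 − (4/3)·0.372093) = −0.75 · ln(0.503876) = −0.75 · (-0.685425) = 0.5141.

0.5141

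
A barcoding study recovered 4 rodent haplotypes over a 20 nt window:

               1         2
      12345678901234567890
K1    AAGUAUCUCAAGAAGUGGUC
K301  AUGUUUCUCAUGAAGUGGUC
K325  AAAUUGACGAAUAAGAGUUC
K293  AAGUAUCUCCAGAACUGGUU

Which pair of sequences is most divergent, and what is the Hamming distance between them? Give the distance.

12

Pairwise Hamming distances:
  K1 vs K301: 3
  K1 vs K325: 9
  K1 vs K293: 3
  K301 vs K325: 10
  K301 vs K293: 6
  K325 vs K293: 12
The largest is 12, between K325 and K293.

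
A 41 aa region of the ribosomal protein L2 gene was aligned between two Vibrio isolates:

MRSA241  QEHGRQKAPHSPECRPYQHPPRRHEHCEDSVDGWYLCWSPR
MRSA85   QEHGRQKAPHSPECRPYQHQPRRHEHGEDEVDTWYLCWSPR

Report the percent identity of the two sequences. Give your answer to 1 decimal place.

90.2%

Differing sites — 20:P/Q; 27:C/G; 30:S/E; 33:G/T.
37 of the 41 sites match, so the percent identity is 37/41 × 100 = 90.2%.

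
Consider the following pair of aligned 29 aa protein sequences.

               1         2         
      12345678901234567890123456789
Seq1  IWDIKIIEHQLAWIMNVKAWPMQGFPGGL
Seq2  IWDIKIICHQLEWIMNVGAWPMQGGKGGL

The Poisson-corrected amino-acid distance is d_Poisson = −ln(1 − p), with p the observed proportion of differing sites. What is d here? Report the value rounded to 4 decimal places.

0.1892

Mismatches occur at site 8 (E→C), site 12 (A→E), site 18 (K→G), site 25 (F→G), site 26 (P→K).
p = 5/29 = 0.172414.
d = −ln(1 − 0.172414) = −ln(0.827586) = 0.1892.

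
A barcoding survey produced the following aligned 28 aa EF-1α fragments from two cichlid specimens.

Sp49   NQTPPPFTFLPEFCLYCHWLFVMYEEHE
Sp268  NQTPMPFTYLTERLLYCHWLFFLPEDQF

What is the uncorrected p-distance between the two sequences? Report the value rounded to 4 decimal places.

0.3929

Mismatches occur at site 5 (P/M), site 9 (F/Y), site 11 (P/T), site 13 (F/R), site 14 (C/L), site 22 (V/F), site 23 (M/L), site 24 (Y/P), site 26 (E/D), site 27 (H/Q), site 28 (E/F).
There are 11 differences over 28 sites, so p = 11/28 = 0.3929.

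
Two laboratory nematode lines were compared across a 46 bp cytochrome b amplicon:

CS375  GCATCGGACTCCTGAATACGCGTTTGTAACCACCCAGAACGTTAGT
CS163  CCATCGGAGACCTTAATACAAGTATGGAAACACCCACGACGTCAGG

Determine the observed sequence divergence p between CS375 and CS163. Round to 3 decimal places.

Mismatches occur at site 1 (G/C), site 9 (C/G), site 10 (T/A), site 14 (G/T), site 20 (G/A), site 21 (C/A), site 24 (T/A), site 27 (T/G), site 30 (C/A), site 37 (G/C), site 38 (A/G), site 43 (T/C), site 46 (T/G).
There are 13 differences over 46 sites, so p = 13/46 = 0.283.

0.283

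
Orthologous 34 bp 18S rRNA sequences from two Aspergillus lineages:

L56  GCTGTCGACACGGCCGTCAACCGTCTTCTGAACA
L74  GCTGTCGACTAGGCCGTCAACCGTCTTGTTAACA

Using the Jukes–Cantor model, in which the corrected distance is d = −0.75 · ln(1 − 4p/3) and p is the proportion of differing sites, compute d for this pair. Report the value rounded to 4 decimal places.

Differing sites — 10:A/T; 11:C/A; 28:C/G; 30:G/T.
p = 4/34 = 0.117647.
d = −0.75 · ln(1 − (4/3)·0.117647) = −0.75 · ln(0.843137) = −0.75 · (-0.170626) = 0.1280.

0.1280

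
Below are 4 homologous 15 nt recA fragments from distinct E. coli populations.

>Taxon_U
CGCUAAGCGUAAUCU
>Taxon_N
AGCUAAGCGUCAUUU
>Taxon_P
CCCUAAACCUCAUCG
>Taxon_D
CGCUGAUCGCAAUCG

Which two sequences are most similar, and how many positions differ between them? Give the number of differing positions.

Pairwise Hamming distances:
  Taxon_U vs Taxon_N: 3
  Taxon_U vs Taxon_P: 5
  Taxon_U vs Taxon_D: 4
  Taxon_N vs Taxon_P: 6
  Taxon_N vs Taxon_D: 7
  Taxon_P vs Taxon_D: 6
The smallest is 3, between Taxon_U and Taxon_N.

3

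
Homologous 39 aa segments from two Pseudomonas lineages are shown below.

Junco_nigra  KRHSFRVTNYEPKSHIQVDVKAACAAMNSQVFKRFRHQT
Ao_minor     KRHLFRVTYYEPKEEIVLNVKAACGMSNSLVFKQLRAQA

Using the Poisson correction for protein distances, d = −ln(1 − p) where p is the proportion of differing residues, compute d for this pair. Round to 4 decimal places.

0.4855

Differing sites — 4:S/L; 9:N/Y; 14:S/E; 15:H/E; 17:Q/V; 18:V/L; 19:D/N; 25:A/G; 26:A/M; 27:M/S; 30:Q/L; 34:R/Q; 35:F/L; 37:H/A; 39:T/A.
p = 15/39 = 0.384615.
d = −ln(1 − 0.384615) = −ln(0.615385) = 0.4855.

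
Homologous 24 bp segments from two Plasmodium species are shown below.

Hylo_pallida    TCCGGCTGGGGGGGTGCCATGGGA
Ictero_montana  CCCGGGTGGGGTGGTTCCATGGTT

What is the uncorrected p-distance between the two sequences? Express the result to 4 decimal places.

The sequences differ at positions 1 (T/C), 6 (C/G), 12 (G/T), 16 (G/T), 23 (G/T), 24 (A/T).
There are 6 differences over 24 sites, so p = 6/24 = 0.2500.

0.2500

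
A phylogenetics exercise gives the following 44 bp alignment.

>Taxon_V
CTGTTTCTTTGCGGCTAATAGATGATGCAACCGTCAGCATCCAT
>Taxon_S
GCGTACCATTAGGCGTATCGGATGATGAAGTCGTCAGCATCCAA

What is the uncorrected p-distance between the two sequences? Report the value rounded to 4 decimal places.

0.3636

Differing sites — 1:C/G; 2:T/C; 5:T/A; 6:T/C; 8:T/A; 11:G/A; 12:C/G; 14:G/C; 15:C/G; 18:A/T; 19:T/C; 20:A/G; 28:C/A; 30:A/G; 31:C/T; 44:T/A.
There are 16 differences over 44 sites, so p = 16/44 = 0.3636.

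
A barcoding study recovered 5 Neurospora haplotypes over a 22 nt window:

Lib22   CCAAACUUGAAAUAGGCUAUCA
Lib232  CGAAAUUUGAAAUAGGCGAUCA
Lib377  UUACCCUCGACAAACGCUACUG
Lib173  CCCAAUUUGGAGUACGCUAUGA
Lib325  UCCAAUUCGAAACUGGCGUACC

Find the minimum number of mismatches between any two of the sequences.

Pairwise Hamming distances:
  Lib22 vs Lib232: 3
  Lib22 vs Lib377: 11
  Lib22 vs Lib173: 6
  Lib22 vs Lib325: 10
  Lib232 vs Lib377: 13
  Lib232 vs Lib173: 7
  Lib232 vs Lib325: 9
  Lib377 vs Lib173: 14
  Lib377 vs Lib325: 14
  Lib173 vs Lib325: 12
The smallest is 3, between Lib22 and Lib232.

3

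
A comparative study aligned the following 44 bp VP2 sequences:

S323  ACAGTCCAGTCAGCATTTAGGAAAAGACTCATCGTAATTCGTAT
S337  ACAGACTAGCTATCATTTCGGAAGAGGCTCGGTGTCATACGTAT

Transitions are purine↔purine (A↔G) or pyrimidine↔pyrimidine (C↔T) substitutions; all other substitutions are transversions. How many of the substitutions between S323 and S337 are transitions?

The sequences differ at positions 5 (T/A, transversion), 7 (C/T, transition), 10 (T/C, transition), 11 (C/T, transition), 13 (G/T, transversion), 19 (A/C, transversion), 24 (A/G, transition), 27 (A/G, transition), 31 (A/G, transition), 32 (T/G, transversion), 33 (C/T, transition), 36 (A/C, transversion), 39 (T/A, transversion).
Of the 13 differences, 7 transitions and 6 transversions, so the answer is 7.

7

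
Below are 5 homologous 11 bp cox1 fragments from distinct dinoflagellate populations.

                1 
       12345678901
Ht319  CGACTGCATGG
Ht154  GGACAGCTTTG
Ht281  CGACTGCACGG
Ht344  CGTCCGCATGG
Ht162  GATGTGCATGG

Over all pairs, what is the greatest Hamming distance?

Pairwise Hamming distances:
  Ht319 vs Ht154: 4
  Ht319 vs Ht281: 1
  Ht319 vs Ht344: 2
  Ht319 vs Ht162: 4
  Ht154 vs Ht281: 5
  Ht154 vs Ht344: 5
  Ht154 vs Ht162: 6
  Ht281 vs Ht344: 3
  Ht281 vs Ht162: 5
  Ht344 vs Ht162: 4
The largest is 6, between Ht154 and Ht162.

6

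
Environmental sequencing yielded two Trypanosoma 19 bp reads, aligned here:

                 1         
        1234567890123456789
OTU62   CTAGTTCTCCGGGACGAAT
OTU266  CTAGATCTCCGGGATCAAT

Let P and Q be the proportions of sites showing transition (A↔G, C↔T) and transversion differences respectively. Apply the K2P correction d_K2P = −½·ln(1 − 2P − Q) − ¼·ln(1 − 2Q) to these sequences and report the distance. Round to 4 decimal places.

0.1773

The sequences differ at positions 5 (T/A, transversion), 15 (C/T, transition), 16 (G/C, transversion).
Of the 3 differences, 1 transition and 2 transversions over 19 sites: P = 1/19 = 0.052632, Q = 2/19 = 0.105263.
d = −0.5·ln(0.789473) − 0.25·ln(0.789474) = −0.5·(-0.236390) − 0.25·(-0.236388) = 0.1773.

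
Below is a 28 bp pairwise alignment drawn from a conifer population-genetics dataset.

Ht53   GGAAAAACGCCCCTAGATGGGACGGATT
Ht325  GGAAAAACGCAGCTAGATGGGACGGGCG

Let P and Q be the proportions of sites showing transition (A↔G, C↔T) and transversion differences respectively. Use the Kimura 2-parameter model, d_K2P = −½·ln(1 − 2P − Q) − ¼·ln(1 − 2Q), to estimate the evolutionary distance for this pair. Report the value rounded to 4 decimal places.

0.2041

Differing sites — 11:C/A (Tv); 12:C/G (Tv); 26:A/G (Ti); 27:T/C (Ti); 28:T/G (Tv).
Of the 5 differences, 2 transitions and 3 transversions over 28 sites: P = 2/28 = 0.071429, Q = 3/28 = 0.107143.
d = −0.5·ln(0.749999) − 0.25·ln(0.785714) = −0.5·(-0.287683) − 0.25·(-0.241162) = 0.2041.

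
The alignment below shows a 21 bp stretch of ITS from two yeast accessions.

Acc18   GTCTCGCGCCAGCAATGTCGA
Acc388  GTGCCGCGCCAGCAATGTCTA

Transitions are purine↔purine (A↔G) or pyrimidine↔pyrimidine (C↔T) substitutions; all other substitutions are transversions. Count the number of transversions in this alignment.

2

Differing sites — 3:C/G (Tv); 4:T/C (Ti); 20:G/T (Tv).
Of the 3 differences, 1 transition and 2 transversions, so the answer is 2.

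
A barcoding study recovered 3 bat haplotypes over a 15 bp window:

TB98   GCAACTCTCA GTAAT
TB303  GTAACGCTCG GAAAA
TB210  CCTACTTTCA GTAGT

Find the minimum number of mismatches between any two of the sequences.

4

Pairwise Hamming distances:
  TB98 vs TB303: 5
  TB98 vs TB210: 4
  TB303 vs TB210: 9
The smallest is 4, between TB98 and TB210.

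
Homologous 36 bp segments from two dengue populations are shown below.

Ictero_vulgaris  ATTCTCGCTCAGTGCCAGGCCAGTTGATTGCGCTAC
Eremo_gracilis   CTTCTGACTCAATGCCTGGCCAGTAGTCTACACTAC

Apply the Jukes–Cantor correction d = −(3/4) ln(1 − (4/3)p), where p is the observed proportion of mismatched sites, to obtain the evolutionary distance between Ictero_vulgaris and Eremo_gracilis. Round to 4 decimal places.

0.3470

Differing sites — 1:A/C; 6:C/G; 7:G/A; 12:G/A; 17:A/T; 25:T/A; 27:A/T; 28:T/C; 30:G/A; 32:G/A.
p = 10/36 = 0.277778.
d = −0.75 · ln(1 − (4/3)·0.277778) = −0.75 · ln(0.629629) = −0.75 · (-0.462625) = 0.3470.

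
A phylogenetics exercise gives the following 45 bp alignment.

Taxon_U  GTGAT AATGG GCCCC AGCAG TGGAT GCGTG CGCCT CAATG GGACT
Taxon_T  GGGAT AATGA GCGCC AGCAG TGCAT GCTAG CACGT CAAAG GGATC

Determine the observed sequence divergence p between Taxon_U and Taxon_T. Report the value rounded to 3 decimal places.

0.244

Mismatches occur at site 2 (T↔G), site 10 (G↔A), site 13 (C↔G), site 23 (G↔C), site 28 (G↔T), site 29 (T↔A), site 32 (G↔A), site 34 (C↔G), site 39 (T↔A), site 44 (C↔T), site 45 (T↔C).
There are 11 differences over 45 sites, so p = 11/45 = 0.244.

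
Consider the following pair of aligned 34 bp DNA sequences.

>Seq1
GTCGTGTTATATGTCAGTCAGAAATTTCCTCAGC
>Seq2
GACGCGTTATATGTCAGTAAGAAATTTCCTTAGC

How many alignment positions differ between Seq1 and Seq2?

4

Mismatches occur at site 2 (T→A), site 5 (T→C), site 19 (C→A), site 31 (C→T).
That gives 4 mismatches out of 34 aligned sites, so the Hamming distance is 4.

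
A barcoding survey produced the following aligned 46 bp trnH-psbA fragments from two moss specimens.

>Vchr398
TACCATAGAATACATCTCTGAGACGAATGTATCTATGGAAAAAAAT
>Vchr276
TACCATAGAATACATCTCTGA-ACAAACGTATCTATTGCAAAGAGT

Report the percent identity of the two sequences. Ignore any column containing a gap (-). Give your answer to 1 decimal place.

Excluding the 1 gap column leaves 45 comparable sites.
Mismatches occur at site 25 (G/A), site 28 (T/C), site 37 (G/T), site 39 (A/C), site 43 (A/G), site 45 (A/G).
39 of the 45 comparable sites match, so the percent identity is 39/45 × 100 = 86.7%.

86.7%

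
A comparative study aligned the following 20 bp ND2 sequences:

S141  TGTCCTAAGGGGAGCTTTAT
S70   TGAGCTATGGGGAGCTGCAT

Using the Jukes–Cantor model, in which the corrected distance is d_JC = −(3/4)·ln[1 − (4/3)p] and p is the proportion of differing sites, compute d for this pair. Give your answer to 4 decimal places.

0.3041

The sequences differ at positions 3 (T/A), 4 (C/G), 8 (A/T), 17 (T/G), 18 (T/C).
p = 5/20 = 0.250000.
d = −0.75 · ln(1 − (4/3)·0.250000) = −0.75 · ln(0.666667) = −0.75 · (-0.405465) = 0.3041.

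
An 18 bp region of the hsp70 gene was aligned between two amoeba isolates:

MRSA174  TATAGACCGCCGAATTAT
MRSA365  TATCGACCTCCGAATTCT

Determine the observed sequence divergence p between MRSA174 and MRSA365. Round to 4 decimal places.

The sequences differ at positions 4 (A/C), 9 (G/T), 17 (A/C).
There are 3 differences over 18 sites, so p = 3/18 = 0.1667.

0.1667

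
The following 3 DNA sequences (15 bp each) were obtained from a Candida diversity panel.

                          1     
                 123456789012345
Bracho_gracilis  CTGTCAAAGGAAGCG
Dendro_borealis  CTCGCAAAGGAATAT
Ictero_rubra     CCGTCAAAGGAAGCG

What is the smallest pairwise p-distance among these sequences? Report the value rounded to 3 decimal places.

Pairwise Hamming distances:
  Bracho_gracilis vs Dendro_borealis: 5
  Bracho_gracilis vs Ictero_rubra: 1
  Dendro_borealis vs Ictero_rubra: 6
The smallest is 1 mismatch, between Bracho_gracilis and Ictero_rubra; p = 1/15 = 0.067.

0.067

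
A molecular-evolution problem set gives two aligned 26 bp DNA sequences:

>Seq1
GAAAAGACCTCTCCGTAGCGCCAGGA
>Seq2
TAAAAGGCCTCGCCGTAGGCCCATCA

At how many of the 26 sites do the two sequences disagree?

Mismatches occur at site 1 (G/T), site 7 (A/G), site 12 (T/G), site 19 (C/G), site 20 (G/C), site 24 (G/T), site 25 (G/C).
That gives 7 mismatches out of 26 aligned sites, so the Hamming distance is 7.

7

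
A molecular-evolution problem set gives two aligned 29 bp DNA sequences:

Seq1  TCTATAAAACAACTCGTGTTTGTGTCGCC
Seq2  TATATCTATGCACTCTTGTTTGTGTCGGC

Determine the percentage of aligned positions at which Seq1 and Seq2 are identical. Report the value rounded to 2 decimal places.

The sequences differ at positions 2 (C/A), 6 (A/C), 7 (A/T), 9 (A/T), 10 (C/G), 11 (A/C), 16 (G/T), 28 (C/G).
21 of the 29 sites match, so the percent identity is 21/29 × 100 = 72.41%.

72.41%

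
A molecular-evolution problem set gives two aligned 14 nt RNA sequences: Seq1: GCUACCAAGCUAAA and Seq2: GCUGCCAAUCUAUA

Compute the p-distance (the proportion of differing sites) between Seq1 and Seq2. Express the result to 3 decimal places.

0.214

Differing sites — 4:A/G; 9:G/U; 13:A/U.
There are 3 differences over 14 sites, so p = 3/14 = 0.214.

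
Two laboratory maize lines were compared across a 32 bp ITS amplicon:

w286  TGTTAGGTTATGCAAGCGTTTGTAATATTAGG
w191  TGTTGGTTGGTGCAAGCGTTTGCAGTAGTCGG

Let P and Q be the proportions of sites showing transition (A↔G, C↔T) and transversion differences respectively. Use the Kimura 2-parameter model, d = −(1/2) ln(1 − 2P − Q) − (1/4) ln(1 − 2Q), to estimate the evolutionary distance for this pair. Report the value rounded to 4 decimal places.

Differing sites — 5:A/G (Ti); 7:G/T (Tv); 9:T/G (Tv); 10:A/G (Ti); 23:T/C (Ti); 25:A/G (Ti); 28:T/G (Tv); 30:A/C (Tv).
Of the 8 differences, 4 transitions and 4 transversions over 32 sites: P = 4/32 = 0.125000, Q = 4/32 = 0.125000.
d = −0.5·ln(0.625000) − 0.25·ln(0.750000) = −0.5·(-0.470004) − 0.25·(-0.287682) = 0.3069.

0.3069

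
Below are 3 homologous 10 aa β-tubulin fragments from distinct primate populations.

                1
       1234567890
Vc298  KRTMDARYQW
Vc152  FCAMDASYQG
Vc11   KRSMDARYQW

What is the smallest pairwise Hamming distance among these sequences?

1

Pairwise Hamming distances:
  Vc298 vs Vc152: 5
  Vc298 vs Vc11: 1
  Vc152 vs Vc11: 5
The smallest is 1, between Vc298 and Vc11.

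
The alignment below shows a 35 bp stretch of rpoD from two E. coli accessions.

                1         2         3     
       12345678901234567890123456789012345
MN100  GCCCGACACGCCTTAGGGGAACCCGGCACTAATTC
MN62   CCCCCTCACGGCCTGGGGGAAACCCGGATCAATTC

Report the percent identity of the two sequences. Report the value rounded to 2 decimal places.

68.57%

Mismatches occur at site 1 (G→C), site 5 (G→C), site 6 (A→T), site 11 (C→G), site 13 (T→C), site 15 (A→G), site 22 (C→A), site 25 (G→C), site 27 (C→G), site 29 (C→T), site 30 (T→C).
24 of the 35 sites match, so the percent identity is 24/35 × 100 = 68.57%.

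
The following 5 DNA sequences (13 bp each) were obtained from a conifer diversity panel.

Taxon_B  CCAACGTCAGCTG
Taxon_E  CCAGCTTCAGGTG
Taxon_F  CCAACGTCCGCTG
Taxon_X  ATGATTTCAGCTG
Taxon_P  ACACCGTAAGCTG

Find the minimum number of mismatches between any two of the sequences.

Pairwise Hamming distances:
  Taxon_B vs Taxon_E: 3
  Taxon_B vs Taxon_F: 1
  Taxon_B vs Taxon_X: 5
  Taxon_B vs Taxon_P: 3
  Taxon_E vs Taxon_F: 4
  Taxon_E vs Taxon_X: 6
  Taxon_E vs Taxon_P: 5
  Taxon_F vs Taxon_X: 6
  Taxon_F vs Taxon_P: 4
  Taxon_X vs Taxon_P: 6
The smallest is 1, between Taxon_B and Taxon_F.

1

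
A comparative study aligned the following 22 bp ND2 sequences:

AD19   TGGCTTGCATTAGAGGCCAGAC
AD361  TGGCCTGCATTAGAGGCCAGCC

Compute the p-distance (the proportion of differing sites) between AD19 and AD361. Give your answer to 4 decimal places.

0.0909

Differing sites — 5:T/C; 21:A/C.
There are 2 differences over 22 sites, so p = 2/22 = 0.0909.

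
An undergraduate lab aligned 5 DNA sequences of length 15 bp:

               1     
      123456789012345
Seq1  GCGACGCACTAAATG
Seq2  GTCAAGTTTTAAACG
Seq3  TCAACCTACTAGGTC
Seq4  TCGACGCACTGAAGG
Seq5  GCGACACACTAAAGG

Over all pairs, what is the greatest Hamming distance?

Pairwise Hamming distances:
  Seq1 vs Seq2: 7
  Seq1 vs Seq3: 7
  Seq1 vs Seq4: 3
  Seq1 vs Seq5: 2
  Seq2 vs Seq3: 11
  Seq2 vs Seq4: 9
  Seq2 vs Seq5: 8
  Seq3 vs Seq4: 8
  Seq3 vs Seq5: 8
  Seq4 vs Seq5: 3
The largest is 11, between Seq2 and Seq3.

11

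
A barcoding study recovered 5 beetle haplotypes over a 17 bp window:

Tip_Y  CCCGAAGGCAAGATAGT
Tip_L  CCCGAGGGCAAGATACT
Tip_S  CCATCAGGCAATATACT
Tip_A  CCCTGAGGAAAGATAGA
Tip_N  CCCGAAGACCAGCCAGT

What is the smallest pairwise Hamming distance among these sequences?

2

Pairwise Hamming distances:
  Tip_Y vs Tip_L: 2
  Tip_Y vs Tip_S: 5
  Tip_Y vs Tip_A: 4
  Tip_Y vs Tip_N: 4
  Tip_L vs Tip_S: 5
  Tip_L vs Tip_A: 6
  Tip_L vs Tip_N: 6
  Tip_S vs Tip_A: 6
  Tip_S vs Tip_N: 9
  Tip_A vs Tip_N: 8
The smallest is 2, between Tip_Y and Tip_L.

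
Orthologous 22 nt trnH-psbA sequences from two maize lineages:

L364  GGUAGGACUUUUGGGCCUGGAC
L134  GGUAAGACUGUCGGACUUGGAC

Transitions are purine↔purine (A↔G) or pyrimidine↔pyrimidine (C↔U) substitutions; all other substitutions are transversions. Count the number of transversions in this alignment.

1

The sequences differ at positions 5 (G/A, transition), 10 (U/G, transversion), 12 (U/C, transition), 15 (G/A, transition), 17 (C/U, transition).
Of the 5 differences, 4 transitions and 1 transversion, so the answer is 1.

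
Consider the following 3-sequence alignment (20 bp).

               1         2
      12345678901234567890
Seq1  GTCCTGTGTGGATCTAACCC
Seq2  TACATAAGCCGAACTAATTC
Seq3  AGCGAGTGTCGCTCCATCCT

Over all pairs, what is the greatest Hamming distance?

14

Pairwise Hamming distances:
  Seq1 vs Seq2: 10
  Seq1 vs Seq3: 9
  Seq2 vs Seq3: 14
The largest is 14, between Seq2 and Seq3.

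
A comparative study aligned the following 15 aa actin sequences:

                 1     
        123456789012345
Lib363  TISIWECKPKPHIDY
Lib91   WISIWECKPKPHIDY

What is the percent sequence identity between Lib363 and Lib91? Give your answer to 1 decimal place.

93.3%

A single mismatch occurs at site 1 (T→W).
14 of the 15 sites match, so the percent identity is 14/15 × 100 = 93.3%.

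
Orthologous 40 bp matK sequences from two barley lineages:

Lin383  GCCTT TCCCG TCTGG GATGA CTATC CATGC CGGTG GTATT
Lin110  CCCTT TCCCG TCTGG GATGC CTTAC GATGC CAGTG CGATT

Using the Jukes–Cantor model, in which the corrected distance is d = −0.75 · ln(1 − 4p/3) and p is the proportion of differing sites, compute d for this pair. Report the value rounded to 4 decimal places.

Mismatches occur at site 1 (G/C), site 20 (A/C), site 23 (A/T), site 24 (T/A), site 26 (C/G), site 32 (G/A), site 36 (G/C), site 37 (T/G).
p = 8/40 = 0.200000.
d = −0.75 · ln(1 − (4/3)·0.200000) = −0.75 · ln(0.733333) = −0.75 · (-0.310155) = 0.2326.

0.2326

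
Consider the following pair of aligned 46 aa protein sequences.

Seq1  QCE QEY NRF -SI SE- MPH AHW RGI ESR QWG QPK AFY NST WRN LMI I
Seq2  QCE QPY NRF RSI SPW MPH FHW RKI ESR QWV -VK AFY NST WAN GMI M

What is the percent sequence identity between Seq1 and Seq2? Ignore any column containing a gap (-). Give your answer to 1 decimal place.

79.1%

Excluding the 3 gap columns leaves 43 comparable sites.
Differing sites — 5:E/P; 14:E/P; 19:A/F; 23:G/K; 30:G/V; 32:P/V; 41:R/A; 43:L/G; 46:I/M.
34 of the 43 comparable sites match, so the percent identity is 34/43 × 100 = 79.1%.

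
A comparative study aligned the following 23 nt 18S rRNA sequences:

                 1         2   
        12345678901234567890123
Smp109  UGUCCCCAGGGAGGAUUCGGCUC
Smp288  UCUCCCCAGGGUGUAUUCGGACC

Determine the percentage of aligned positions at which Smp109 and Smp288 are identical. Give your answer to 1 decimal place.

Mismatches occur at site 2 (G↔C), site 12 (A↔U), site 14 (G↔U), site 21 (C↔A), site 22 (U↔C).
18 of the 23 sites match, so the percent identity is 18/23 × 100 = 78.3%.

78.3%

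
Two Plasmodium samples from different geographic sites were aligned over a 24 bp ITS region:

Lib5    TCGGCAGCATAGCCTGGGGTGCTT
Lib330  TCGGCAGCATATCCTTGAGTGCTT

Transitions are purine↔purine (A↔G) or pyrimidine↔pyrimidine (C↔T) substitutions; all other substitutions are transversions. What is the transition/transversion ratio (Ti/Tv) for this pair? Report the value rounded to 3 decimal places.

The sequences differ at positions 12 (G/T, transversion), 16 (G/T, transversion), 18 (G/A, transition).
Of the 3 differences, 1 transition and 2 transversions, so Ti/Tv = 1/2 = 0.500.

0.500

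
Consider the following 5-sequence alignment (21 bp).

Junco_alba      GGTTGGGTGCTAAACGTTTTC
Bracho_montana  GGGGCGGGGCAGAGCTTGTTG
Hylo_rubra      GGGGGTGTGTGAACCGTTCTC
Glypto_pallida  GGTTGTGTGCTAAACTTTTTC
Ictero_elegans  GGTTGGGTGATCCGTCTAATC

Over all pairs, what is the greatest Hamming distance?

Pairwise Hamming distances:
  Junco_alba vs Bracho_montana: 10
  Junco_alba vs Hylo_rubra: 7
  Junco_alba vs Glypto_pallida: 2
  Junco_alba vs Ictero_elegans: 8
  Bracho_montana vs Hylo_rubra: 11
  Bracho_montana vs Glypto_pallida: 10
  Bracho_montana vs Ictero_elegans: 13
  Hylo_rubra vs Glypto_pallida: 7
  Hylo_rubra vs Ictero_elegans: 12
  Glypto_pallida vs Ictero_elegans: 9
The largest is 13, between Bracho_montana and Ictero_elegans.

13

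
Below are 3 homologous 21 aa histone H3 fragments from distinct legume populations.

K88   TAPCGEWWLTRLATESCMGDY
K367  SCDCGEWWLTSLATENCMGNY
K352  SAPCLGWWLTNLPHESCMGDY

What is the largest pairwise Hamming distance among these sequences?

9

Pairwise Hamming distances:
  K88 vs K367: 6
  K88 vs K352: 6
  K367 vs K352: 9
The largest is 9, between K367 and K352.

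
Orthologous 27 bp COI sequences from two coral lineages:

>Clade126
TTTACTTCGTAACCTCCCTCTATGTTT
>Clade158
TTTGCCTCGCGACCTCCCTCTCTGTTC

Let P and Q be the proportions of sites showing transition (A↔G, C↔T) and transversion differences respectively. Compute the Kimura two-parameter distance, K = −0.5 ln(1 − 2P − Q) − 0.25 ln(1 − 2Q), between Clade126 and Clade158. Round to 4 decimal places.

Mismatches occur at site 4 (A→G, transition), site 6 (T→C, transition), site 10 (T→C, transition), site 11 (A→G, transition), site 22 (A→C, transversion), site 27 (T→C, transition).
Of the 6 differences, 5 transitions and 1 transversion over 27 sites: P = 5/27 = 0.185185, Q = 1/27 = 0.037037.
d = −0.5·ln(0.592593) − 0.25·ln(0.925926) = −0.5·(-0.523247) − 0.25·(-0.076961) = 0.2809.

0.2809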